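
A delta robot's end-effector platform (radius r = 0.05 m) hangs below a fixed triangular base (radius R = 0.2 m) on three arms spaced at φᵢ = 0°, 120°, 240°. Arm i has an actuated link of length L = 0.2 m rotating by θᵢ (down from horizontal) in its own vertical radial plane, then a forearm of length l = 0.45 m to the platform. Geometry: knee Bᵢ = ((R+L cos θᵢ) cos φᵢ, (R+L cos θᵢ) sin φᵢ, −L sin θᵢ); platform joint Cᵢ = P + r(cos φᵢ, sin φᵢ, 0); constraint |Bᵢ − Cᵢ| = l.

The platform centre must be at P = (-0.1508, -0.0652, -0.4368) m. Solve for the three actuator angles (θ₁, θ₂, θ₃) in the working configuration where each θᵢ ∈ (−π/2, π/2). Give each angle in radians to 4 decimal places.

φ1=0.0° → target in arm frame (-0.1508, -0.0652)
  A cos θ + B sin θ = C:  0.3008·cos θ + -0.4368·sin θ = -0.3076
  θ1 = atan2(B,A) + arccos(C/0.5304) = 1.2217
arm 2 (φ=120.0°): x'=0.0189, y'=0.1632
  e−x'=0.1311;  (l²−L²−(e−x')²−y'²−z²)/2L = -0.1803
  √(A²+B²)=0.4560;  θ2 = -1.2793+1.9772 ≈ 0.6979
arm 3 (φ=240.0°): x'=0.1319, y'=-0.0980
  A cos θ + B sin θ = C:  0.0181·cos θ + -0.4368·sin θ = -0.0956
  γ=atan2(-0.4368,0.0181)=-1.5293;  ψ=arccos(-0.2186)=1.7912;  θ3=γ+ψ≈0.2619

θ₁ = 1.2217, θ₂ = 0.6979, θ₃ = 0.2619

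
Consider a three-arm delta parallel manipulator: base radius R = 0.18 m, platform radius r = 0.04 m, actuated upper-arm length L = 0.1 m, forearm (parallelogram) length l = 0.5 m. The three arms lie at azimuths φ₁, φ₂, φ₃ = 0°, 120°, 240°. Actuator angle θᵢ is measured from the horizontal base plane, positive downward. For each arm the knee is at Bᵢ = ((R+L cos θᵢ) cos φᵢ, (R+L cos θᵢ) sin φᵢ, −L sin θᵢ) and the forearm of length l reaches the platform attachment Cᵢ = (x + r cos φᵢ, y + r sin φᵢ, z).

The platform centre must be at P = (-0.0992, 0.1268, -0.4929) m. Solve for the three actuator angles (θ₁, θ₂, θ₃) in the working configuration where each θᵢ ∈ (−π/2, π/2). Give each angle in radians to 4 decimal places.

θ₁ = 1.2214, θ₂ = -0.0005, θ₃ = 1.0469

φ1=0.0° → target in arm frame (-0.0992, 0.1268)
  A cos θ + B sin θ = C:  0.2392·cos θ + -0.4929·sin θ = -0.3812
  θ1 = atan2(B,A) + arccos(C/0.5479) = 1.2214
arm 2 (φ=120.0°): x'=0.1594, y'=0.0225
  A cos θ + B sin θ = C:  -0.0194·cos θ + -0.4929·sin θ = -0.0192
  γ=atan2(-0.4929,-0.0194)=-1.6102;  ψ=arccos(-0.0389)=1.6097;  θ2=γ+ψ≈-0.0005
φ3=240.0° → target in arm frame (-0.0602, -0.1493)
  A cos θ + B sin θ = C:  0.2002·cos θ + -0.4929·sin θ = -0.3266
  √(A²+B²)=0.5320;  θ3 = -1.1850+2.2319 ≈ 1.0469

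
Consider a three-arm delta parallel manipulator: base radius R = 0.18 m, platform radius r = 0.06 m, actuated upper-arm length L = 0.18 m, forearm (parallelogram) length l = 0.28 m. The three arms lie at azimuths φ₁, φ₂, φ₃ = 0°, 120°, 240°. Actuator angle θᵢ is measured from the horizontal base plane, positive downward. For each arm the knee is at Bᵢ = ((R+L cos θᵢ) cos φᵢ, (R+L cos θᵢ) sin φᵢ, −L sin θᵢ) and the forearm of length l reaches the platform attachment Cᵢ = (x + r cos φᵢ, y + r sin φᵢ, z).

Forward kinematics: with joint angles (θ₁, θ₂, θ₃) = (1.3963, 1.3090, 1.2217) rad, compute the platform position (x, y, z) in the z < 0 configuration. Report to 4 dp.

(-0.0208, -0.0117, -0.3979)

φ1=0.0°: virtual centre (0.1513, 0.0000, -0.1773), radius l
φ2=120.0°: virtual centre (-0.0833, 0.1443, -0.1739), radius l
φ3=240.0°: virtual centre (-0.0908, -0.1572, -0.1691), radius l
eliminate P² terms by subtracting sphere 1 from 2 and 3
plane₁₂: -0.4691x+0.2885y+0.0068z = 0.0037
det = 0.2872;  x = -0.0113+0.0238z,  y = -0.0057+0.0151z
into |P−O₁|² = l²: 1.0008z² + 0.3466z + -0.0205 = 0;  Δ = 0.2023;  z = -0.3979 or 0.0515 → z<0 root = -0.3979
x = -0.0208, y = -0.0117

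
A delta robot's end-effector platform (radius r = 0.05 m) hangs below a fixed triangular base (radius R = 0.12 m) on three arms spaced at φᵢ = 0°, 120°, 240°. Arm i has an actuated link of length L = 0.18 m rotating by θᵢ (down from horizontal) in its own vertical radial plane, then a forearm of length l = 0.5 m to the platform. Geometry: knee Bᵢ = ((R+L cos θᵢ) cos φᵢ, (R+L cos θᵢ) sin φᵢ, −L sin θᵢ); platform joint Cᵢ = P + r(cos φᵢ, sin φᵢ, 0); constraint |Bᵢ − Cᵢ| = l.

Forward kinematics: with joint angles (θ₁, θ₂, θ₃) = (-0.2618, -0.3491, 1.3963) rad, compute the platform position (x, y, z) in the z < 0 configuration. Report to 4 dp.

(0.1778, 0.3336, -0.3200)

centre 1 = (0.2439·cos0.0°, 0.2439·sin0.0°, 0.0466) = (0.2439, 0.0000, 0.0466)
φ2=120.0°: virtual centre (-0.1196, 0.2071, 0.0616), radius l
φ3=240.0°: virtual centre (-0.0506, -0.0877, -0.1773), radius l
subtract pairs → two planes through P
plane₁₂: -0.7269x+0.4142y+0.0300z = -0.0007
Cramer: x(z) = 0.0226-0.4851z;  y(z) = 0.0380-0.9237z
into |P−centre ₁|² = l²: 2.0885z² + 0.0513z + -0.1974 = 0;  Δ = 1.6518;  z = -0.3200 or 0.2954 → z<0 root = -0.3200
x = 0.1778, y = 0.3336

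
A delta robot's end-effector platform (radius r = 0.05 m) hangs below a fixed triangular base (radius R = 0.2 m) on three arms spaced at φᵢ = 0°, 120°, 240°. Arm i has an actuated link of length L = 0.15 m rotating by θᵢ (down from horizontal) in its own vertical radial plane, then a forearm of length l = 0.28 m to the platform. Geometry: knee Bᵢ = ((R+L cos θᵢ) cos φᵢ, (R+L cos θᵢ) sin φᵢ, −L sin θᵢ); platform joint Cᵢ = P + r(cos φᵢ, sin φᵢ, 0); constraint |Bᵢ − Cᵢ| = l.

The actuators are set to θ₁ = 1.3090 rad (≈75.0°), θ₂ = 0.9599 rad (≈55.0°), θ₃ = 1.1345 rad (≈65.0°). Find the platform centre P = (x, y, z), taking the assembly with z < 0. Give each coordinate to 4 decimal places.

φ1=0.0°: virtual centre (0.1888, 0.0000, -0.1449), radius l
O2 = (0.2360·cos120.0°, 0.2360·sin120.0°, -0.1229) = (-0.1180, 0.2044, -0.1229)
φ3=240.0°: virtual centre (-0.1067, -0.1848, -0.1359), radius l
eliminate P² terms by subtracting sphere 1 from 2 and 3
plane₁₂: -0.6137x+0.4088y+0.0440z = 0.0142
det = 0.4685;  x = -0.0176+0.0504z,  y = 0.0082+-0.0321z
into |P−O₁|² = l²: 1.0036z² + 0.2685z + -0.0147 = 0;  Δ = 0.1312;  z = -0.3142 or 0.0467 → z<0 root = -0.3142
x = -0.0334, y = 0.0183

(-0.0334, 0.0183, -0.3142)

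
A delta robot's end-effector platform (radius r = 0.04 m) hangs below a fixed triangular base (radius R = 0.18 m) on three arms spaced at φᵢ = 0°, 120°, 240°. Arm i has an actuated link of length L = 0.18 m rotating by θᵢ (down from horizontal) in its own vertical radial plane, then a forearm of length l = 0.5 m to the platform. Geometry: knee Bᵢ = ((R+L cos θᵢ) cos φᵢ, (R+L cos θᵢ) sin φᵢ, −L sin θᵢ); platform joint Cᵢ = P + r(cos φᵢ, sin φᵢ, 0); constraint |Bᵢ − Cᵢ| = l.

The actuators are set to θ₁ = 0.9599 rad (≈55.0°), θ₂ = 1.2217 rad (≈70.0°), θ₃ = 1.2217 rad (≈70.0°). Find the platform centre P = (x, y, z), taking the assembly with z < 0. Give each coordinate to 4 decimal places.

(0.0555, 0.0000, -0.6109)

arm 1 at φ=0.0°: ρ1 = 0.2432;  O1 = (0.2432, 0.0000, -0.1474)
arm 2 at φ=120.0°: ρ2 = 0.2016;  O2 = (-0.1008, 0.1746, -0.1691)
φ3=240.0°: virtual centre (-0.1008, -0.1746, -0.1691), radius l
eliminate P² terms by subtracting sphere 1 from 2 and 3
[-0.6881 0.3491 -0.0434]·P = -0.0117;  [-0.6881 -0.3491 -0.0434]·P = -0.0117
det = 0.4804;  x = 0.0170+-0.0631z,  y = 0.0000+0.0000z
into |P−O₁|² = l²: 1.0040z² + 0.3234z + -0.1771 = 0;  Δ = 0.8156;  z = -0.6109 or 0.2887 → z<0 root = -0.6109
x = 0.0555, y = 0.0000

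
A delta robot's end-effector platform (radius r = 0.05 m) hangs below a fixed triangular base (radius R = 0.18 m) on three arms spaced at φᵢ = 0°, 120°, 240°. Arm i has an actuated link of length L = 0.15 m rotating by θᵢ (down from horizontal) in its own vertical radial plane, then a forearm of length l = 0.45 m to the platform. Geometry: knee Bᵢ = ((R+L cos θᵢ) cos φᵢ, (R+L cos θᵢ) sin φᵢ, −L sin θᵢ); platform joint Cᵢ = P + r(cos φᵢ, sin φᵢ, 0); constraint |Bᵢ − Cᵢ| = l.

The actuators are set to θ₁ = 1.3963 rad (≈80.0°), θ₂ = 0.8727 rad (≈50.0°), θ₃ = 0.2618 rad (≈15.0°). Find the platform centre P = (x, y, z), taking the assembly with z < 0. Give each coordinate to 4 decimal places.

S1 = (0.1560·cos0.0°, 0.1560·sin0.0°, -0.1477) = (0.1560, 0.0000, -0.1477)
S2 = (0.2264·cos120.0°, 0.2264·sin120.0°, -0.1149) = (-0.1132, 0.1961, -0.1149)
φ3=240.0°: virtual centre (-0.1374, -0.2381, -0.0388), radius l
|S₂|²−|S₁|² = 0.0183;  |S₃|²−|S₁|² = 0.0309
plane₁₂: -0.5385x+0.3922y+0.0656z = 0.0183
det = 0.4866;  x = -0.0428+0.2397z,  y = -0.0121+0.1619z
quadratic in z: (1.0837)z²+(0.1962)z+(-0.1410)=0, √Δ=0.8060 → z ∈ {-0.4624, 0.2814}; z = -0.4624 (taking z<0)
x = -0.1537, y = -0.0870

(-0.1537, -0.0870, -0.4624)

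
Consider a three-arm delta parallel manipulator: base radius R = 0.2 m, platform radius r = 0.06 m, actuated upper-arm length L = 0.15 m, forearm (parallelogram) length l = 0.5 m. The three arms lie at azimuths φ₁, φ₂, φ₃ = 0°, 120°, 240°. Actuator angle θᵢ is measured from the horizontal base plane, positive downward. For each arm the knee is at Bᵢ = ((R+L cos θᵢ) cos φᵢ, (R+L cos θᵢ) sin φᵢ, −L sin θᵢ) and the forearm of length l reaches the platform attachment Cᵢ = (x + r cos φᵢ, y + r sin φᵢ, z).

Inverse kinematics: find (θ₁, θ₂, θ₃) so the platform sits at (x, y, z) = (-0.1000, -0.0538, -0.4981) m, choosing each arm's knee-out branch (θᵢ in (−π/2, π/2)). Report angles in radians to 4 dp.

arm 1 (φ=0.0°): x'=-0.1000, y'=-0.0538
  A cos θ + B sin θ = C:  0.2400·cos θ + -0.4981·sin θ = -0.2703
  √(A²+B²)=0.5529;  θ1 = -1.1218+2.0816 ≈ 0.9599
φ2=120.0° → target in arm frame (0.0034, 0.1135)
  A cos θ + B sin θ = C:  0.1366·cos θ + -0.4981·sin θ = -0.1738
  θ2 = atan2(B,A) + arccos(C/0.5165) = 0.6109
φ3=240.0° → target in arm frame (0.0966, -0.0597)
  A=0.0434, B=-0.4981, C=(l²−L²−A²−y'²−z²)/(2L)=-0.0868
  θ3 = atan2(B,A) + arccos(C/0.5000) = 0.2615

θ₁ = 0.9599, θ₂ = 0.6109, θ₃ = 0.2615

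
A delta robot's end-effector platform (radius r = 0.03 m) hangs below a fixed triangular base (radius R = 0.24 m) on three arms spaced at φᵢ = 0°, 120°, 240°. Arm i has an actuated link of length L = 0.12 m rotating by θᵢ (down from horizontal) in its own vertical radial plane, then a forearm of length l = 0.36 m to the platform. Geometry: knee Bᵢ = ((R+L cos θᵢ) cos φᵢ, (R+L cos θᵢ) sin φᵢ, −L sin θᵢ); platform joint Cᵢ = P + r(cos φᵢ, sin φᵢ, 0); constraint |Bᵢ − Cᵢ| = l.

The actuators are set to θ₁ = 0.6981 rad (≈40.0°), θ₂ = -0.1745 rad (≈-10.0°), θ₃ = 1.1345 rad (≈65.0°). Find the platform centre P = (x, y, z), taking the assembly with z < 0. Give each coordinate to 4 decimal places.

(-0.0083, 0.0875, -0.2374)

φ1=0.0°: virtual centre (0.3019, 0.0000, -0.0771), radius l
centre 2 = (0.3282·cos120.0°, 0.3282·sin120.0°, 0.0208) = (-0.1641, 0.2842, 0.0208)
centre 3 = (0.2607·cos240.0°, 0.2607·sin240.0°, -0.1088) = (-0.1304, -0.2258, -0.1088)
|centre ₂|²−|centre ₁|² = 0.0110;  |centre ₃|²−|centre ₁|² = -0.0173
linear system: -0.9320x+0.5684y = 0.0110−0.1959z; -0.8646x+-0.4516y = -0.0173−-0.0633z
Cramer: x(z) = 0.0053+0.0576z;  y(z) = 0.0281-0.2503z
sphere 1 gives Az²+Bz+C=0 with A=1.0660, B=0.1060, C=-0.0349;  B²−4AC=0.1600;  roots -0.2374, 0.1379;  negative root z = -0.2374
x = -0.0083, y = 0.0875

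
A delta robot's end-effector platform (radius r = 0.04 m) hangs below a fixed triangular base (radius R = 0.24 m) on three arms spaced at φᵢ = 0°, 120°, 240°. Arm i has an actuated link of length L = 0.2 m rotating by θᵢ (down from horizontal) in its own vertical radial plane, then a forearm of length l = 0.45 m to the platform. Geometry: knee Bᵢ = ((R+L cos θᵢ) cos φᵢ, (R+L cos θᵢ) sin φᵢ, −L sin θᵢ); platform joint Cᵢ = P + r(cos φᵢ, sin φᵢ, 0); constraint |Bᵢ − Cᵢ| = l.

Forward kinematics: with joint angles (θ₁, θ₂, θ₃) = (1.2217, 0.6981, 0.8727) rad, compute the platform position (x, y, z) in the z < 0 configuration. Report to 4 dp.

arm 1 at φ=0.0°: (R−r)+L cos θ1 = 0.2684;  S1 = (0.2684, 0.0000, -0.1879)
S2 = (0.3532·cos120.0°, 0.3532·sin120.0°, -0.1286) = (-0.1766, 0.3059, -0.1286)
φ3=240.0°: virtual centre (-0.1643, -0.2845, -0.1532), radius l
subtract pairs → two planes through P
linear system: -0.8900x+0.6118y = 0.0339−0.1188z; -0.8654x+-0.5691y = 0.0241−0.0694z
det = 1.0359;  x = -0.0328+0.1063z,  y = 0.0077+-0.0395z
sphere 1 gives Az²+Bz+C=0 with A=1.0129, B=0.3112, C=-0.0764;  B²−4AC=0.4063;  roots -0.4683, 0.1610;  negative root z = -0.4683
x = -0.0826, y = 0.0262

(-0.0826, 0.0262, -0.4683)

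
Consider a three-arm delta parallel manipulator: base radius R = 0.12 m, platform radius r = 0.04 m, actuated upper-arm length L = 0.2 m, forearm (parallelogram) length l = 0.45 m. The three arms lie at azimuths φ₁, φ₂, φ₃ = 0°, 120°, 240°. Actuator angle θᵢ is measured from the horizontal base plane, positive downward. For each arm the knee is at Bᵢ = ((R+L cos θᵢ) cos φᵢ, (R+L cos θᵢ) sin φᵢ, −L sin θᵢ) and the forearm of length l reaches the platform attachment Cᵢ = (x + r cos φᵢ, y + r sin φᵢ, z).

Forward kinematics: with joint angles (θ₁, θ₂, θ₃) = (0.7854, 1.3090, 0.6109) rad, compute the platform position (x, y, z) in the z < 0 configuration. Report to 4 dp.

(0.0546, -0.1638, -0.5259)

φ1=0.0°: virtual centre (0.2214, 0.0000, -0.1414), radius l
O2 = (0.1318·cos120.0°, 0.1318·sin120.0°, -0.1932) = (-0.0659, 0.1141, -0.1932)
O3 = (0.2438·cos240.0°, 0.2438·sin240.0°, -0.1147) = (-0.1219, -0.2112, -0.1147)
|O₂|²−|O₁|² = -0.0143;  |O₃|²−|O₁|² = 0.0036
linear system: -0.5746x+0.2282y = -0.0143−-0.1035z; -0.6867x+-0.4223y = 0.0036−0.0534z
Cramer: x(z) = 0.0131-0.0790z;  y(z) = -0.0298+0.2548z
quadratic in z: (1.0712)z²+(0.3005)z+(-0.1382)=0, √Δ=0.8262 → z ∈ {-0.5259, 0.2454}; z = -0.5259 (taking z<0)
x = 0.0546, y = -0.1638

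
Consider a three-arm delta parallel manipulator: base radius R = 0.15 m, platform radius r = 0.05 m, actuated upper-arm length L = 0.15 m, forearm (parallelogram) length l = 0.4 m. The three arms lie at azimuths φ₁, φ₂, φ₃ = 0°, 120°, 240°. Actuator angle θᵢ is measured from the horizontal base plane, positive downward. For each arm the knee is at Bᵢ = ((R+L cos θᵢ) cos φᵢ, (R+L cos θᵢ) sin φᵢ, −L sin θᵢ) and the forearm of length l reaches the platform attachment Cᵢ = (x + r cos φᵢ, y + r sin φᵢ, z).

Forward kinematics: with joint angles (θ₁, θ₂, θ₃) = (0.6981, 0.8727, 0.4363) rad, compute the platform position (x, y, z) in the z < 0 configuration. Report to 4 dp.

O1 = (0.2149·cos0.0°, 0.2149·sin0.0°, -0.0964) = (0.2149, 0.0000, -0.0964)
φ2=120.0°: virtual centre (-0.0982, 0.1701, -0.1149), radius l
arm 3 at φ=240.0°: ρ3 = 0.2359;  O3 = (-0.1180, -0.2043, -0.0634)
|O₂|²−|O₁|² = -0.0037;  |O₃|²−|O₁|² = 0.0042
linear system: -0.6262x+0.3402y = -0.0037−-0.0370z; -0.6658x+-0.4087y = 0.0042−0.0661z
det = 0.4824;  x = 0.0002+0.0152z,  y = -0.0106+0.1368z
quadratic in z: (1.0189)z²+(0.1834)z+(-0.1045)=0, √Δ=0.6778 → z ∈ {-0.4226, 0.2426}; z = -0.4226 (taking z<0)
x = -0.0063, y = -0.0684

(-0.0063, -0.0684, -0.4226)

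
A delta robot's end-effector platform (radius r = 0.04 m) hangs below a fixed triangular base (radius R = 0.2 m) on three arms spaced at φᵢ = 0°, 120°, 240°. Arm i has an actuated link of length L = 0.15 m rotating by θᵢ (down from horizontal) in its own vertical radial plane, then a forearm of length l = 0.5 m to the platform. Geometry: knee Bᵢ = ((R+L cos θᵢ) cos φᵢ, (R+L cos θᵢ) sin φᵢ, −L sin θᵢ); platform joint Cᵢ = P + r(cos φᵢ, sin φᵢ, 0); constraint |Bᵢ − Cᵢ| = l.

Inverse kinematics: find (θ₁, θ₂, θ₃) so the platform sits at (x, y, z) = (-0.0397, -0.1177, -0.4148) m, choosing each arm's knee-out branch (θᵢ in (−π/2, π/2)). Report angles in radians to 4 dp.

φ1=0.0° → target in arm frame (-0.0397, -0.1177)
  A=0.1997, B=-0.4148, C=(l²−L²−A²−y'²−z²)/(2L)=0.0057
  √(A²+B²)=0.4604;  θ1 = -1.1221+1.5584 ≈ 0.4363
rotate P by −φ2: (-0.0821, 0.0932, -0.4148)
  A cos θ + B sin θ = C:  0.2421·cos θ + -0.4148·sin θ = -0.0395
  √(A²+B²)=0.4803;  θ2 = -1.0425+1.6532 ≈ 0.6106
rotate P by −φ3: (0.1218, 0.0245, -0.4148)
  A=0.0382, B=-0.4148, C=(l²−L²−A²−y'²−z²)/(2L)=0.1779
  √(A²+B²)=0.4166;  θ3 = -1.4789+1.1294 ≈ -0.3495

θ₁ = 0.4363, θ₂ = 0.6106, θ₃ = -0.3495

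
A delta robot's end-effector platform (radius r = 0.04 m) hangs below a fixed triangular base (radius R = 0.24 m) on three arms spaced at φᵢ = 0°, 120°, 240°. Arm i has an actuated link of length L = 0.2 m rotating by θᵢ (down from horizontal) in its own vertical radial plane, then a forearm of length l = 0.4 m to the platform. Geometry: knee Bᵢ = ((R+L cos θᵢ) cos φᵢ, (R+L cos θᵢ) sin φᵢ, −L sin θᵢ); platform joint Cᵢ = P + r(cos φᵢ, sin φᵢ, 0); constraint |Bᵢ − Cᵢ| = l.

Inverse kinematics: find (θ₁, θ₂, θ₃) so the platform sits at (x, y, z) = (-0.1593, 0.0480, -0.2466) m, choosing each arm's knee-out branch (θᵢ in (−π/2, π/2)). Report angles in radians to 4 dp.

φ1=0.0° → target in arm frame (-0.1593, 0.0480)
  A cos θ + B sin θ = C:  0.3593·cos θ + -0.2466·sin θ = -0.1805
  γ=atan2(-0.2466,0.3593)=-0.6015;  ψ=arccos(-0.4143)=1.9979;  θ1=γ+ψ≈1.3964
φ2=120.0° → target in arm frame (0.1212, 0.1140)
  e−x'=0.0788;  (l²−L²−(e−x')²−y'²−z²)/2L = 0.1000
  θ2 = atan2(B,A) + arccos(C/0.2589) = -0.0873
arm 3 (φ=240.0°): x'=0.0381, y'=-0.1620
  e−x'=0.1619;  (l²−L²−(e−x')²−y'²−z²)/2L = 0.0169
  γ=atan2(-0.2466,0.1619)=-0.9898;  ψ=arccos(0.0571)=1.5136;  θ3=γ+ψ≈0.5239

θ₁ = 1.3964, θ₂ = -0.0873, θ₃ = 0.5239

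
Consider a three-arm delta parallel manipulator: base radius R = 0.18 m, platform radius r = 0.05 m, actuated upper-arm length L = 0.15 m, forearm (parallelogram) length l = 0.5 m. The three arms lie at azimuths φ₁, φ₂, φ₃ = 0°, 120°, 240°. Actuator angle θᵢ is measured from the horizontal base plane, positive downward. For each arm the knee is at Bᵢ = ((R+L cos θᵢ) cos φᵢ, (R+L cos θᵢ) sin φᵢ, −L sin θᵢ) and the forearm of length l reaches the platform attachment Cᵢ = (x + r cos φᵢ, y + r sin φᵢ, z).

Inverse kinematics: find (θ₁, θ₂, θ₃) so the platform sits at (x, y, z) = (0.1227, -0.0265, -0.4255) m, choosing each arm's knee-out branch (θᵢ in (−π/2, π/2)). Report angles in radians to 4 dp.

θ₁ = -0.3489, θ₂ = 0.5234, θ₃ = 0.3491

arm 1 (φ=0.0°): x'=0.1227, y'=-0.0265
  A cos θ + B sin θ = C:  0.0073·cos θ + -0.4255·sin θ = 0.1523
  θ1 = atan2(B,A) + arccos(C/0.4256) = -0.3489
arm 2 (φ=120.0°): x'=-0.0843, y'=-0.0930
  A=0.2143, B=-0.4255, C=(l²−L²−A²−y'²−z²)/(2L)=-0.0271
  √(A²+B²)=0.4764;  θ2 = -1.1042+1.6277 ≈ 0.5234
φ3=240.0° → target in arm frame (-0.0384, 0.1195)
  A cos θ + B sin θ = C:  0.1684·cos θ + -0.4255·sin θ = 0.0127
  √(A²+B²)=0.4576;  θ3 = -1.1939+1.5431 ≈ 0.3491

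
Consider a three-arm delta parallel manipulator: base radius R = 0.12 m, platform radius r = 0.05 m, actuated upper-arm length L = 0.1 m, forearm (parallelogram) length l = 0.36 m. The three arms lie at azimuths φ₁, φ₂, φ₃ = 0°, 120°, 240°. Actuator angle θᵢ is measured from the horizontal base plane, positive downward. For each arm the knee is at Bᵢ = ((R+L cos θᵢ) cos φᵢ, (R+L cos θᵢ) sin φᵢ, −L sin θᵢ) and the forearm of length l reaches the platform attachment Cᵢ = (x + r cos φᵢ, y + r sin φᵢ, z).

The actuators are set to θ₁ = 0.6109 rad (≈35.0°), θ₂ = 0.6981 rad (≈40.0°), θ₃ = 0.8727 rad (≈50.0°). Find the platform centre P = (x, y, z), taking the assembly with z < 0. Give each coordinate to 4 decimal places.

(0.0274, 0.0242, -0.3943)

centre 1 = (0.1519·cos0.0°, 0.1519·sin0.0°, -0.0574) = (0.1519, 0.0000, -0.0574)
φ2=120.0°: virtual centre (-0.0733, 0.1270, -0.0643), radius l
arm 3 at φ=240.0°: e+L cos θ3 = 0.1343;  centre 3 = (-0.0671, -0.1163, -0.0766)
subtract pairs → two planes through P
[-0.4504 0.2539 -0.0138]·P = -0.0007;  [-0.4381 -0.2326 -0.0385]·P = -0.0025
Cramer: x(z) = 0.0037-0.0601z;  y(z) = 0.0036-0.0522z
quadratic in z: (1.0063)z²+(0.1322)z+(-0.1043)=0, √Δ=0.6614 → z ∈ {-0.3943, 0.2629}; z = -0.3943 (taking z<0)
x = 0.0274, y = 0.0242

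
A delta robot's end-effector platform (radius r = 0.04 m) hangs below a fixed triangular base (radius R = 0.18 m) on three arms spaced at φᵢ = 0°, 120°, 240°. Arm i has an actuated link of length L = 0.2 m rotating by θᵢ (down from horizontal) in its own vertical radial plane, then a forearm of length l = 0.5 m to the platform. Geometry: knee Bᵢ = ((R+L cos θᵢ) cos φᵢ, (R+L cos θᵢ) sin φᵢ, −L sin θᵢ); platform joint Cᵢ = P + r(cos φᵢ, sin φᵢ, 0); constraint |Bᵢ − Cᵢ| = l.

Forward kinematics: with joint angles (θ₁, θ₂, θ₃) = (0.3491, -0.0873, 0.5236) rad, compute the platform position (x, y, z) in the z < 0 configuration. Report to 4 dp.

(-0.0203, 0.0923, -0.4151)

O1 = (0.3279·cos0.0°, 0.3279·sin0.0°, -0.0684) = (0.3279, 0.0000, -0.0684)
φ2=120.0°: virtual centre (-0.1696, 0.2938, 0.0174), radius l
arm 3 at φ=240.0°: (R−r)+L cos θ3 = 0.3132;  O3 = (-0.1566, -0.2712, -0.1000)
|O₂|²−|O₁|² = 0.0032;  |O₃|²−|O₁|² = -0.0041
linear system: -0.9951x+0.5876y = 0.0032−0.1717z; -0.9691x+-0.5425y = -0.0041−-0.0632z
det = 1.1092;  x = 0.0006+0.0505z,  y = 0.0065+-0.2067z
into |P−O₁|² = l²: 1.0453z² + 0.1011z + -0.1382 = 0;  Δ = 0.5878;  z = -0.4151 or 0.3184 → z<0 root = -0.4151
x = -0.0203, y = 0.0923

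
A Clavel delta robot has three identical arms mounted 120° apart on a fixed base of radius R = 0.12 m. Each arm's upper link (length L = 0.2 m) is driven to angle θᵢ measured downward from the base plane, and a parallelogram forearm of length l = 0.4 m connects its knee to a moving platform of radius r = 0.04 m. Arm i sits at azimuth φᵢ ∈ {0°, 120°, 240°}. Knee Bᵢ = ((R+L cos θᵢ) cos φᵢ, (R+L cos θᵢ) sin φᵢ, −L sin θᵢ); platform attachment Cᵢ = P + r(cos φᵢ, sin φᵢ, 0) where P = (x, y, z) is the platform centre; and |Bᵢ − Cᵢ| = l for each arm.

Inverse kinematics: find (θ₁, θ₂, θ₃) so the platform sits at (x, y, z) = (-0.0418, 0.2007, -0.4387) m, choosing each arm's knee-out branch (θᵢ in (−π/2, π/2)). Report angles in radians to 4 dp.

arm 1 (φ=0.0°): x'=-0.0418, y'=0.2007
  e−x'=0.1218;  (l²−L²−(e−x')²−y'²−z²)/2L = -0.3189
  γ=atan2(-0.4387,0.1218)=-1.3000;  ψ=arccos(-0.7005)=2.3469;  θ1=γ+ψ≈1.0469
arm 2 (φ=120.0°): x'=0.1947, y'=-0.0642
  A cos θ + B sin θ = C:  -0.1147·cos θ + -0.4387·sin θ = -0.2243
  θ2 = atan2(B,A) + arccos(C/0.4534) = 0.2618
φ3=240.0° → target in arm frame (-0.1529, -0.1365)
  A=0.2329, B=-0.4387, C=(l²−L²−A²−y'²−z²)/(2L)=-0.3634
  γ=atan2(-0.4387,0.2329)=-1.0827;  ψ=arccos(-0.7316)=2.3915;  θ3=γ+ψ≈1.3087

θ₁ = 1.0469, θ₂ = 0.2618, θ₃ = 1.3087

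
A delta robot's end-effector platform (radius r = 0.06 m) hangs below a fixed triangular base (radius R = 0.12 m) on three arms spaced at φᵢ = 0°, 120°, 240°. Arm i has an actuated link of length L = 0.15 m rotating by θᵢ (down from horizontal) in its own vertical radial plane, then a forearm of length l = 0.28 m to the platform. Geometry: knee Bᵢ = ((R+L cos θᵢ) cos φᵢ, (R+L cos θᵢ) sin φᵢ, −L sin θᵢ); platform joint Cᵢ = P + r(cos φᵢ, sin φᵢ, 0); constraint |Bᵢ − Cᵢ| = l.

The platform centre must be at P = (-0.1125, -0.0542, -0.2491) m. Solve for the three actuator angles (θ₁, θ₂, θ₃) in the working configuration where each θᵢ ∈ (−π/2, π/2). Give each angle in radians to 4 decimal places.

arm 1 (φ=0.0°): x'=-0.1125, y'=-0.0542
  A=0.1725, B=-0.2491, C=(l²−L²−A²−y'²−z²)/(2L)=-0.1295
  √(A²+B²)=0.3030;  θ1 = -0.9651+2.0123 ≈ 1.0472
rotate P by −φ2: (0.0093, 0.1245, -0.2491)
  A=0.0507, B=-0.2491, C=(l²−L²−A²−y'²−z²)/(2L)=-0.0808
  θ2 = atan2(B,A) + arccos(C/0.2542) = 0.5240
φ3=240.0° → target in arm frame (0.1032, -0.0703)
  A=-0.0432, B=-0.2491, C=(l²−L²−A²−y'²−z²)/(2L)=-0.0432
  θ3 = atan2(B,A) + arccos(C/0.2528) = 0.0001

θ₁ = 1.0472, θ₂ = 0.5240, θ₃ = 0.0001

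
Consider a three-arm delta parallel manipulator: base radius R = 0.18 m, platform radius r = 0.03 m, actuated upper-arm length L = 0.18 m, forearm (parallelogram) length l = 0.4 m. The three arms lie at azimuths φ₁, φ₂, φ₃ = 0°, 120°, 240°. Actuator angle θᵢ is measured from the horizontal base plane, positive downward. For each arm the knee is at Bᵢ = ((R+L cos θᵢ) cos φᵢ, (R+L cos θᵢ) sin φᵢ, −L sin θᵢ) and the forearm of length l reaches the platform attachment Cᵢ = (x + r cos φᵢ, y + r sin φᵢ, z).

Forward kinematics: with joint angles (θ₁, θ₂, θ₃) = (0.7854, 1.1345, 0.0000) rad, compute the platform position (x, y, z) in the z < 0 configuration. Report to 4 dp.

(-0.0224, -0.1476, -0.3472)

arm 1 at φ=0.0°: (R−r)+L cos θ1 = 0.2773;  centre 1 = (0.2773, 0.0000, -0.1273)
φ2=120.0°: virtual centre (-0.1130, 0.1958, -0.1631), radius l
centre 3 = (0.3300·cos240.0°, 0.3300·sin240.0°, 0.0000) = (-0.1650, -0.2858, 0.0000)
eliminate P² terms by subtracting sphere 1 from 2 and 3
plane₁₂: -0.7806x+0.3916y+-0.0717z = -0.0154
det = 0.7925;  x = 0.0033+0.0740z,  y = -0.0327+0.3308z
into |P−centre ₁|² = l²: 1.1149z² + 0.1923z + -0.0676 = 0;  Δ = 0.3387;  z = -0.3472 or 0.1747 → z<0 root = -0.3472
x = -0.0224, y = -0.1476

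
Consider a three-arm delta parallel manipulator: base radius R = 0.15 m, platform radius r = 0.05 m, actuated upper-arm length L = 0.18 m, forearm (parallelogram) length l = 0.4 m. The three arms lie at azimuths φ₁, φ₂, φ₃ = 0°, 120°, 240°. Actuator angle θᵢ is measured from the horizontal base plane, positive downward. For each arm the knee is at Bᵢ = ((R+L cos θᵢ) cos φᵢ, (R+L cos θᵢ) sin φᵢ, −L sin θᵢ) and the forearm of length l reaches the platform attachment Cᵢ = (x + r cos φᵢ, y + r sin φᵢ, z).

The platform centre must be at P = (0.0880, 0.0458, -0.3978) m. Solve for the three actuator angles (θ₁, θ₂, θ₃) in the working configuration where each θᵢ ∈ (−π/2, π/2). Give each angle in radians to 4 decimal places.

φ1=0.0° → target in arm frame (0.0880, 0.0458)
  A cos θ + B sin θ = C:  0.0120·cos θ + -0.3978·sin θ = -0.0914
  √(A²+B²)=0.3980;  θ1 = -1.5406+1.8024 ≈ 0.2618
rotate P by −φ2: (-0.0043, -0.0991, -0.3978)
  A cos θ + B sin θ = C:  0.1043·cos θ + -0.3978·sin θ = -0.1426
  √(A²+B²)=0.4113;  θ2 = -1.3143+1.9250 ≈ 0.6107
arm 3 (φ=240.0°): x'=-0.0837, y'=0.0533
  A=0.1837, B=-0.3978, C=(l²−L²−A²−y'²−z²)/(2L)=-0.1867
  θ3 = atan2(B,A) + arccos(C/0.4382) = 0.8728

θ₁ = 0.2618, θ₂ = 0.6107, θ₃ = 0.8728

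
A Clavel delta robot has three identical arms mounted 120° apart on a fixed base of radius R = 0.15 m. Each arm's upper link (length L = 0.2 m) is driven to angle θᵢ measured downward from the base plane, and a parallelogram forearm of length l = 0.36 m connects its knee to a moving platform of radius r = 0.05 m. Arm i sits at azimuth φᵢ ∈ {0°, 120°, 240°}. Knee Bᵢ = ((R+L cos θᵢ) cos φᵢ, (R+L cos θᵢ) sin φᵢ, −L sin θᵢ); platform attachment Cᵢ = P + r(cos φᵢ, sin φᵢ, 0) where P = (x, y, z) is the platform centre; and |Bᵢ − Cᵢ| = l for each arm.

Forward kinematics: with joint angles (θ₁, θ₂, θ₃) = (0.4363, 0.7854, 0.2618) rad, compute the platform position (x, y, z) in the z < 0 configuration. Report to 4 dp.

(0.0166, -0.0735, -0.3172)

arm 1 at φ=0.0°: (R−r)+L cos θ1 = 0.2813;  S1 = (0.2813, 0.0000, -0.0845)
S2 = (0.2414·cos120.0°, 0.2414·sin120.0°, -0.1414) = (-0.1207, 0.2091, -0.1414)
arm 3 at φ=240.0°: (R−r)+L cos θ3 = 0.2932;  S3 = (-0.1466, -0.2539, -0.0518)
|S₂|²−|S₁|² = -0.0080;  |S₃|²−|S₁|² = 0.0024
[-0.8039 0.4182 -0.1138]·P = -0.0080;  [-0.8557 -0.5078 0.0655]·P = 0.0024
det = 0.7661;  x = 0.0040+-0.0397z,  y = -0.0114+0.1959z
quadratic in z: (1.0399)z²+(0.1866)z+(-0.0454)=0, √Δ=0.4731 → z ∈ {-0.3172, 0.1378}; z = -0.3172 (taking z<0)
x = 0.0166, y = -0.0735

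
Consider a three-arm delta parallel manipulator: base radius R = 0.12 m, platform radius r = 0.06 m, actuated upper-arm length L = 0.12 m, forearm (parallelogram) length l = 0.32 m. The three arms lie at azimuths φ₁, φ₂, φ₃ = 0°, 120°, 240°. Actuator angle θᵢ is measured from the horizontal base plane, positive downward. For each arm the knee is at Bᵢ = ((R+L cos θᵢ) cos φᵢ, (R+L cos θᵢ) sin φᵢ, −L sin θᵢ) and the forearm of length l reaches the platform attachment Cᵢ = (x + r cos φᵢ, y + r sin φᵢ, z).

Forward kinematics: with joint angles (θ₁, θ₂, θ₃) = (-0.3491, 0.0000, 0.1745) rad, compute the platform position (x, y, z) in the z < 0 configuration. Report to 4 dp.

(0.0483, 0.0175, -0.2532)

O1 = (0.1728·cos0.0°, 0.1728·sin0.0°, 0.0410) = (0.1728, 0.0000, 0.0410)
φ2=120.0°: virtual centre (-0.0900, 0.1559, 0.0000), radius l
arm 3 at φ=240.0°: e+L cos θ3 = 0.1782;  O3 = (-0.0891, -0.1543, -0.0208)
subtract pairs → two planes through P
plane₁₂: -0.5255x+0.3118y+-0.0821z = 0.0009
Cramer: x(z) = -0.0014-0.1964z;  y(z) = 0.0003-0.0677z
into |P−O₁|² = l²: 1.0432z² + -0.0137z + -0.0704 = 0;  Δ = 0.2938;  z = -0.2532 or 0.2664 → z<0 root = -0.2532
x = 0.0483, y = 0.0175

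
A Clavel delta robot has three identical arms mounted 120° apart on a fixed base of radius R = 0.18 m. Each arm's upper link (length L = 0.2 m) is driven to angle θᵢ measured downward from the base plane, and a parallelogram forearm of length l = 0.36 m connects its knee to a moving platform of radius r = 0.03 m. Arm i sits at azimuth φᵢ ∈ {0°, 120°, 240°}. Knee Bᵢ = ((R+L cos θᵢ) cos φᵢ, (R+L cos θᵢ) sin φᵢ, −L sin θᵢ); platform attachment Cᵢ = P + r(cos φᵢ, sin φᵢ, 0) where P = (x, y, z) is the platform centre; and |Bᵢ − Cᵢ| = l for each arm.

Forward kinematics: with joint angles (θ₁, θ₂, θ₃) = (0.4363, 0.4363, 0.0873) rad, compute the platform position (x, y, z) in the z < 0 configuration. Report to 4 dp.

S1 = (0.3313·cos0.0°, 0.3313·sin0.0°, -0.0845) = (0.3313, 0.0000, -0.0845)
φ2=120.0°: virtual centre (-0.1656, 0.2869, -0.0845), radius l
arm 3 at φ=240.0°: e+L cos θ3 = 0.3492;  S3 = (-0.1746, -0.3024, -0.0174)
|S₂|²−|S₁|² = 0.0000;  |S₃|²−|S₁|² = 0.0054
linear system: -0.9938x+0.5738y = 0.0000−0.0000z; -1.0118x+-0.6049y = 0.0054−0.1342z
Cramer: x(z) = -0.0026+0.0651z;  y(z) = -0.0045+0.1128z
into |P−S₁|² = l²: 1.0170z² + 0.1245z + -0.0110 = 0;  Δ = 0.0601;  z = -0.1817 or 0.0593 → z<0 root = -0.1817
x = -0.0145, y = -0.0250

(-0.0145, -0.0250, -0.1817)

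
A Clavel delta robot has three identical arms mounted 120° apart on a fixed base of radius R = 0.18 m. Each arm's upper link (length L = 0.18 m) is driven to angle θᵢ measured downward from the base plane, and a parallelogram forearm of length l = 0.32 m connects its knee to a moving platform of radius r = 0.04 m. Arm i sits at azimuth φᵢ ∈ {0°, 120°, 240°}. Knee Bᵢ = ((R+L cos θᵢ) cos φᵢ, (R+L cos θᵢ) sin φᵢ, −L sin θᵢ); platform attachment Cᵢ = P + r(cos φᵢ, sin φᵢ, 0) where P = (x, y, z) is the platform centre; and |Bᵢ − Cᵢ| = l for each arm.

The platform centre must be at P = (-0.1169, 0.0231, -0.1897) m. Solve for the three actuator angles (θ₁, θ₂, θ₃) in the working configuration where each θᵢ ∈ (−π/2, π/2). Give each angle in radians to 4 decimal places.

φ1=0.0° → target in arm frame (-0.1169, 0.0231)
  A=0.2569, B=-0.1897, C=(l²−L²−A²−y'²−z²)/(2L)=-0.0903
  θ1 = atan2(B,A) + arccos(C/0.3193) = 1.2215
arm 2 (φ=120.0°): x'=0.0785, y'=0.0897
  A=0.0615, B=-0.1897, C=(l²−L²−A²−y'²−z²)/(2L)=0.0616
  γ=atan2(-0.1897,0.0615)=-1.2571;  ψ=arccos(0.3090)=1.2567;  θ2=γ+ψ≈-0.0004
φ3=240.0° → target in arm frame (0.0384, -0.1128)
  e−x'=0.1016;  (l²−L²−(e−x')²−y'²−z²)/2L = 0.0305
  θ3 = atan2(B,A) + arccos(C/0.2152) = 0.3493

θ₁ = 1.2215, θ₂ = -0.0004, θ₃ = 0.3493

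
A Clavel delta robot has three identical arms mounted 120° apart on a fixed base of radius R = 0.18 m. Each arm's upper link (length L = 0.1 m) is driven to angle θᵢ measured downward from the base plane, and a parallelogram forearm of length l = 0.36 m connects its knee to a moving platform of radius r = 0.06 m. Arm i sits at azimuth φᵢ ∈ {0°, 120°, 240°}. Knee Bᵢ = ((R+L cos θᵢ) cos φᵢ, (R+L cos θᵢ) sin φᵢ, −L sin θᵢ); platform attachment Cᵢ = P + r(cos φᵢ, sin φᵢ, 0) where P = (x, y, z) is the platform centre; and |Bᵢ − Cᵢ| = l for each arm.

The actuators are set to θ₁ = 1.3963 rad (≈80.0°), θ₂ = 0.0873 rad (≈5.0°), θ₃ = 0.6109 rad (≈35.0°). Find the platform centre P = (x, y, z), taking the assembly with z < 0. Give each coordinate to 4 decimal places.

(-0.1262, 0.0479, -0.3390)

arm 1 at φ=0.0°: ρ1 = 0.1374;  O1 = (0.1374, 0.0000, -0.0985)
O2 = (0.2196·cos120.0°, 0.2196·sin120.0°, -0.0087) = (-0.1098, 0.1902, -0.0087)
O3 = (0.2019·cos240.0°, 0.2019·sin240.0°, -0.0574) = (-0.1010, -0.1749, -0.0574)
|O₂|²−|O₁|² = 0.0197;  |O₃|²−|O₁|² = 0.0155
plane₁₂: -0.4943x+0.3804y+0.1795z = 0.0197
det = 0.3542;  x = -0.0361+0.2656z,  y = 0.0049+-0.1268z
quadratic in z: (1.0866)z²+(0.1036)z+(-0.0898)=0, √Δ=0.6332 → z ∈ {-0.3390, 0.2437}; z = -0.3390 (taking z<0)
x = -0.1262, y = 0.0479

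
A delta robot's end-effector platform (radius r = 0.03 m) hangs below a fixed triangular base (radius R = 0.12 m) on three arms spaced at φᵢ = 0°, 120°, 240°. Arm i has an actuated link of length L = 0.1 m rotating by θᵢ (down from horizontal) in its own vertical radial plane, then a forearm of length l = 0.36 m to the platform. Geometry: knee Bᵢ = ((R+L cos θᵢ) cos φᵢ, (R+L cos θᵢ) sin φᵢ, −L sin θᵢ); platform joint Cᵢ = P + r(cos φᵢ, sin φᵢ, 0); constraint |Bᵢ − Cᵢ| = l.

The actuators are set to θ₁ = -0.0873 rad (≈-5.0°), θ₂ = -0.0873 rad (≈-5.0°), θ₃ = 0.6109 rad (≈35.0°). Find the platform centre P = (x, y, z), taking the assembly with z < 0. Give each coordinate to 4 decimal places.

(0.0416, 0.0720, -0.3114)

φ1=0.0°: virtual centre (0.1896, 0.0000, 0.0087), radius l
S2 = (0.1896·cos120.0°, 0.1896·sin120.0°, 0.0087) = (-0.0948, 0.1642, 0.0087)
arm 3 at φ=240.0°: (R−r)+L cos θ3 = 0.1719;  S3 = (-0.0860, -0.1489, -0.0574)
subtract pairs → two planes through P
[-0.5689 0.3284 0.0000]·P = 0.0000;  [-0.5512 -0.2978 -0.1322]·P = -0.0032
Cramer: x(z) = 0.0030-0.1239z;  y(z) = 0.0052-0.2146z
into |P−S₁|² = l²: 1.0614z² + 0.0266z + -0.0947 = 0;  Δ = 0.4026;  z = -0.3114 or 0.2864 → z<0 root = -0.3114
x = 0.0416, y = 0.0720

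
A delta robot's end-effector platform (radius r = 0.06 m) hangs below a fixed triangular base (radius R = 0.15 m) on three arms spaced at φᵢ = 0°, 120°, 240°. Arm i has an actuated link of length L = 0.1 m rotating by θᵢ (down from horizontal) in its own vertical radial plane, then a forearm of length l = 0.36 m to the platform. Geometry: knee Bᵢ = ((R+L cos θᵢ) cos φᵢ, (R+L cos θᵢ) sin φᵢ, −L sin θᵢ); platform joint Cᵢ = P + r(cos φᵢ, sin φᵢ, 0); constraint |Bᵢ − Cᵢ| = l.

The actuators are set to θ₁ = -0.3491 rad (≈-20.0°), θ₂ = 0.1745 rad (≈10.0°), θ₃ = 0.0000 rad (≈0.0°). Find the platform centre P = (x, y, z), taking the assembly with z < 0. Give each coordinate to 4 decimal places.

(0.0441, -0.0163, -0.2971)

φ1=0.0°: virtual centre (0.1840, 0.0000, 0.0342), radius l
φ2=120.0°: virtual centre (-0.0942, 0.1632, -0.0174), radius l
arm 3 at φ=240.0°: e+L cos θ3 = 0.1900;  S3 = (-0.0950, -0.1645, 0.0000)
subtract pairs → two planes through P
linear system: -0.5564x+0.3265y = 0.0008−-0.1031z; -0.5579x+-0.3291y = 0.0011−-0.0684z
Cramer: x(z) = -0.0017-0.1541z;  y(z) = -0.0004+0.0533z
into |P−S₁|² = l²: 1.0266z² + -0.0112z + -0.0940 = 0;  Δ = 0.3859;  z = -0.2971 or 0.3081 → z<0 root = -0.2971
x = 0.0441, y = -0.0163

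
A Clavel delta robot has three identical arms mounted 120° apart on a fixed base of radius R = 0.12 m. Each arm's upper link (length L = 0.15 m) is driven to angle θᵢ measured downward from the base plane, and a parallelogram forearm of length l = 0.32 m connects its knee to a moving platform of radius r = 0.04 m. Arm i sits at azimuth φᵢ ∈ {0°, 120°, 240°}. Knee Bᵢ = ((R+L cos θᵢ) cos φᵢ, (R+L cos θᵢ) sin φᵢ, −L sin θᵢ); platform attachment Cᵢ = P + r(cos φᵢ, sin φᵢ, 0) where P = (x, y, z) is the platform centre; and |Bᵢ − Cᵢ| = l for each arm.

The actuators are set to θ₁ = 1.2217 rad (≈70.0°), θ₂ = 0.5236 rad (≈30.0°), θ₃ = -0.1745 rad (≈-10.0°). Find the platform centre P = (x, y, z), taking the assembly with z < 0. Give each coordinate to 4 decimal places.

(-0.1550, -0.0708, -0.2650)

φ1=0.0°: virtual centre (0.1313, 0.0000, -0.1410), radius l
arm 2 at φ=120.0°: e+L cos θ2 = 0.2099;  O2 = (-0.1050, 0.1818, -0.0750)
O3 = (0.2277·cos240.0°, 0.2277·sin240.0°, 0.0260) = (-0.1139, -0.1972, 0.0260)
subtract pairs → two planes through P
linear system: -0.4725x+0.3636y = 0.0126−0.1319z; -0.4903x+-0.3944y = 0.0154−0.3340z
Cramer: x(z) = -0.0290+0.4757z;  y(z) = -0.0031+0.2554z
into |P−O₁|² = l²: 1.2915z² + 0.1278z + -0.0568 = 0;  Δ = 0.3099;  z = -0.2650 or 0.1660 → z<0 root = -0.2650
x = -0.1550, y = -0.0708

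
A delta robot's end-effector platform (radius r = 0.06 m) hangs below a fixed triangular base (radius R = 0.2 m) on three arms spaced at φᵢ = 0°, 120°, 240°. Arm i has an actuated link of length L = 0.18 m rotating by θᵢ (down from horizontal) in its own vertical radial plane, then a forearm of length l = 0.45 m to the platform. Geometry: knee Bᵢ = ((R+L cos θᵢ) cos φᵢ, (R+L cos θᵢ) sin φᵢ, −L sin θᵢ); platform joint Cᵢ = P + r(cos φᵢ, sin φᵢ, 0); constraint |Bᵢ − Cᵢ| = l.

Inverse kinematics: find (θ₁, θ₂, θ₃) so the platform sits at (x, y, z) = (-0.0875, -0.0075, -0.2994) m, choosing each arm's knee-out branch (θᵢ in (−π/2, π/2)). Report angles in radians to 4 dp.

θ₁ = 0.4365, θ₂ = -0.2613, θ₃ = -0.3489

arm 1 (φ=0.0°): x'=-0.0875, y'=-0.0075
  A cos θ + B sin θ = C:  0.2275·cos θ + -0.2994·sin θ = 0.0796
  γ=atan2(-0.2994,0.2275)=-0.9210;  ψ=arccos(0.2116)=1.3576;  θ1=γ+ψ≈0.4365
φ2=120.0° → target in arm frame (0.0373, 0.0795)
  e−x'=0.1027;  (l²−L²−(e−x')²−y'²−z²)/2L = 0.1766
  γ=atan2(-0.2994,0.1027)=-1.2402;  ψ=arccos(0.5579)=0.9789;  θ2=γ+ψ≈-0.2613
arm 3 (φ=240.0°): x'=0.0502, y'=-0.0720
  e−x'=0.0898;  (l²−L²−(e−x')²−y'²−z²)/2L = 0.1867
  √(A²+B²)=0.3126;  θ3 = -1.2795+0.9306 ≈ -0.3489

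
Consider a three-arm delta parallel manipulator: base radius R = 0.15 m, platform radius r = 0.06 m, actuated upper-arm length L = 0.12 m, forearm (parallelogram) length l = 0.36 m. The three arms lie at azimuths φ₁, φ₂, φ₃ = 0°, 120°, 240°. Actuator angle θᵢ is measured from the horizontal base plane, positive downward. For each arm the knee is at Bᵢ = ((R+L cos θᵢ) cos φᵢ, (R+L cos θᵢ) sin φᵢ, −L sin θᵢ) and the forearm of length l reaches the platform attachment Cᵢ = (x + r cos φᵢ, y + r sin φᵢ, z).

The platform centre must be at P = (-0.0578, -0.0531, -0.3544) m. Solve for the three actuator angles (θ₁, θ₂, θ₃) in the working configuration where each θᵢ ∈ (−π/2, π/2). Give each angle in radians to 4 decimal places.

θ₁ = 0.7854, θ₂ = 0.6109, θ₃ = 0.1743

arm 1 (φ=0.0°): x'=-0.0578, y'=-0.0531
  A=0.1478, B=-0.3544, C=(l²−L²−A²−y'²−z²)/(2L)=-0.1461
  θ1 = atan2(B,A) + arccos(C/0.3840) = 0.7854
arm 2 (φ=120.0°): x'=-0.0171, y'=0.0766
  A cos θ + B sin θ = C:  0.1071·cos θ + -0.3544·sin θ = -0.1156
  γ=atan2(-0.3544,0.1071)=-1.2774;  ψ=arccos(-0.3121)=1.8882;  θ2=γ+ψ≈0.6109
φ3=240.0° → target in arm frame (0.0749, -0.0235)
  A=0.0151, B=-0.3544, C=(l²−L²−A²−y'²−z²)/(2L)=-0.0466
  √(A²+B²)=0.3547;  θ3 = -1.5282+1.7025 ≈ 0.1743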